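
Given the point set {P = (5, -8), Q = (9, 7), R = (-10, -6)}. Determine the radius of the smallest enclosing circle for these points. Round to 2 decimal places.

Side lengths²: PQ² = 241, PR² = 229, QR² = 530.
Since QR² = 530 ≥ 241 + 229 = 470, the angle opposite QR is not acute, so the smallest enclosing circle has QR as diameter.
Centre = midpoint of QR = (-0.5, 0.5), r² = 530/4 = 132.5.
r = √(132.5) ≈ 11.51.

11.51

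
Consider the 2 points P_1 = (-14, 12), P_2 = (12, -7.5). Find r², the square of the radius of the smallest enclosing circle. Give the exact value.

The smallest circle enclosing two points has them as diameter endpoints.
Centre = midpoint = (-1, 2.25); r² = |P_1P_2|²/4 = 1056.25/4 = 264.0625.

264.0625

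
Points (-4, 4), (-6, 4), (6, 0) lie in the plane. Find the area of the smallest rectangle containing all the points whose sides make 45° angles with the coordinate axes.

64

In coordinates u = x + y, v = x − y the rectangle is axis-aligned; the map (x,y)→(u,v) scales areas by 2.
u-values: 0, -2, 6; range = 6 − (-2) = 8.
v-values: -8, -10, 6; range = 6 − (-10) = 16.
Area = (8 × 16) / 2 = 64.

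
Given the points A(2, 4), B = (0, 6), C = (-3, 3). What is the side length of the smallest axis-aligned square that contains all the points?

5

The bounding box has width 5 and height 3.
An axis-aligned square enclosing the set must have side ≥ max(width, height).
So the minimum side is max(5, 3) = 5.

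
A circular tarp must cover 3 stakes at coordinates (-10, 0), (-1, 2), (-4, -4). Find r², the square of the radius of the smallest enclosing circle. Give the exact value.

Call the three points A, B, C in the order given.
Side lengths²: AB² = 85, AC² = 52, BC² = 45.
Since AB² = 85 < 52 + 45 = 97, the triangle is acute, so the smallest enclosing circle is the circumcircle.
Circumcentre = (-5.375, 0.4375), r² = 21.58203125.

21.58203125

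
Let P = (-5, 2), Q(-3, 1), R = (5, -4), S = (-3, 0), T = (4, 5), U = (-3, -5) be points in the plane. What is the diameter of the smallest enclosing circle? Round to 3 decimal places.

12.207

By Welzl's lemma the MEC is supported by two points (diametrically opposite) or three points (on a circumcircle).
The farthest pair is T–U with squared distance 149. The circle on this segment as diameter has centre (0.5, 0) and r² = 149/4 = 37.25.
Check P: distance² to centre = 34.25 ≤ 37.25, so it lies inside.
All remaining points lie in this disk, and no smaller disk contains both endpoints, so this is the minimum enclosing circle.
Diameter = 2r = 2√(37.25) ≈ 12.207.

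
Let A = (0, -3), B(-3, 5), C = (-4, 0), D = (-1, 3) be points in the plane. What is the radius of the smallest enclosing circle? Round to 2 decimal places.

4.27

By Welzl's lemma the MEC is supported by two points (diametrically opposite) or three points (on a circumcircle).
The farthest pair is A–B with squared distance 73. The circle on this segment as diameter has centre (-1.5, 1) and r² = 73/4 = 18.25.
Check C: distance² to centre = 7.25 ≤ 18.25, so it lies inside.
All remaining points lie in this disk, and no smaller disk contains both endpoints, so this is the minimum enclosing circle.
r = √(18.25) ≈ 4.27.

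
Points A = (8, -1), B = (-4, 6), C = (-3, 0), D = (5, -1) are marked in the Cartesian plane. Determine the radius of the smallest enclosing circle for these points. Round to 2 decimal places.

By Welzl's lemma the MEC is supported by two points (diametrically opposite) or three points (on a circumcircle).
The farthest pair is A–B with squared distance 193. The circle on this segment as diameter has centre (2, 2.5) and r² = 193/4 = 48.25.
Check C: distance² to centre = 31.25 ≤ 48.25, so it lies inside.
All remaining points lie in this disk, and no smaller disk contains both endpoints, so this is the minimum enclosing circle.
r = √(48.25) ≈ 6.95.

6.95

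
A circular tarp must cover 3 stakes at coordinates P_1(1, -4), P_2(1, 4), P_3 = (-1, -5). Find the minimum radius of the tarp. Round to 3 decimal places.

4.610

Side lengths²: P_1P_2² = 64, P_1P_3² = 5, P_2P_3² = 85.
Since P_2P_3² = 85 ≥ 64 + 5 = 69, the angle opposite P_2P_3 is not acute, so the smallest enclosing circle has P_2P_3 as diameter.
Centre = midpoint of P_2P_3 = (0, -0.5), r² = 85/4 = 21.25.
r = √(21.25) ≈ 4.610.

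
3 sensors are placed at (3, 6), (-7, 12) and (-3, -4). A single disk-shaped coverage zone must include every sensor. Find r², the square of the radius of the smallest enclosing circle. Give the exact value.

Call the three points A, B, C in the order given.
Side lengths²: AB² = 136, AC² = 136, BC² = 272.
Since BC² = 272 ≥ 136 + 136 = 272, the angle opposite BC is not acute, so the smallest enclosing circle has BC as diameter.
Centre = midpoint of BC = (-5, 4), r² = 272/4 = 68.

68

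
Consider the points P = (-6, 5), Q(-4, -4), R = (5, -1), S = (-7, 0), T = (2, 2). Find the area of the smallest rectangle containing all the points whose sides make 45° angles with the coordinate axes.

102

In coordinates u = x + y, v = x − y the rectangle is axis-aligned; the map (x,y)→(u,v) scales areas by 2.
u-values: -1, -8, 4, -7, 4; range = 4 − (-8) = 12.
v-values: -11, 0, 6, -7, 0; range = 6 − (-11) = 17.
Area = (12 × 17) / 2 = 102.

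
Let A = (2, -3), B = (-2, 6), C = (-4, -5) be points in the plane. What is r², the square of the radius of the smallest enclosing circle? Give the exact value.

Side lengths²: AB² = 97, AC² = 40, BC² = 125.
Since BC² = 125 < 97 + 40 = 137, the triangle is acute, so the smallest enclosing circle is the circumcircle.
Circumcentre = (-153/62, 25/62), r² = 60625/1922.

60625/1922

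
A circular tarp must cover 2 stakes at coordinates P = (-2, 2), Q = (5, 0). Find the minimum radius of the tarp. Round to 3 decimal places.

3.640

The smallest circle enclosing two points has them as diameter endpoints.
Centre = midpoint = (1.5, 1); r² = |PQ|²/4 = 53/4 = 13.25.
r = √(13.25) ≈ 3.640.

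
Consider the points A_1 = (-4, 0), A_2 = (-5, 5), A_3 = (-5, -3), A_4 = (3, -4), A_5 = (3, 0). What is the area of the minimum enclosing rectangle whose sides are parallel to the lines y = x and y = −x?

93.5

In coordinates u = x + y, v = x − y the rectangle is axis-aligned; the map (x,y)→(u,v) scales areas by 2.
u-values: -4, 0, -8, -1, 3; range = 3 − (-8) = 11.
v-values: -4, -10, -2, 7, 3; range = 7 − (-10) = 17.
Area = (11 × 17) / 2 = 93.5.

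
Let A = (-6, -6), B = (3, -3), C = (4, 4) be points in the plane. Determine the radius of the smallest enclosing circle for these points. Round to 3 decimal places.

Side lengths²: AB² = 90, AC² = 200, BC² = 50.
Since AC² = 200 ≥ 90 + 50 = 140, the angle opposite AC is not acute, so the smallest enclosing circle has AC as diameter.
Centre = midpoint of AC = (-1, -1), r² = 200/4 = 50.
r = √50 ≈ 7.071.

7.071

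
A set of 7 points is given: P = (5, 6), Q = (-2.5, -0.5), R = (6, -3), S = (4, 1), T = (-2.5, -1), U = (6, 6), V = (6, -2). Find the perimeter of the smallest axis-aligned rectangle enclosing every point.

35

Width = max x − min x = 6 − (-2.5) = 8.5.
Height = max y − min y = 6 − (-3) = 9.
Perimeter = 2(8.5 + 9) = 35.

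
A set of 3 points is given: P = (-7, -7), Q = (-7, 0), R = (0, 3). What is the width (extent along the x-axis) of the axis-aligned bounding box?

7

max x = 0, min x = -7, so width = 7.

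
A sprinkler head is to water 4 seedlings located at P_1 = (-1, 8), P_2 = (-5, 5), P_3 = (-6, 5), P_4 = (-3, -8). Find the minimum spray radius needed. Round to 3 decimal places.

8.062

A smallest enclosing disk is always determined by at most three of the input points on its boundary.
The farthest pair is P_1–P_4 with squared distance 260. The circle on this segment as diameter has centre (-2, 0) and r² = 260/4 = 65.
Check P_2: distance² to centre = 34 ≤ 65, so it lies inside.
All remaining points lie in this disk, and no smaller disk contains both endpoints, so this is the minimum enclosing circle.
r = √65 ≈ 8.062.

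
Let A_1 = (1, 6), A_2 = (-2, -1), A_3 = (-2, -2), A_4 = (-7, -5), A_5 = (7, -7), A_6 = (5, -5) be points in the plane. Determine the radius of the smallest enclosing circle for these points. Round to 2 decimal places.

The minimum enclosing circle is determined by three boundary points: A_1, A_4, A_5.
Their circumcentre is (19/34, -71/34) with r² = 37925/578.
The farthest remaining point A_6 is at distance² 16301/578 ≤ 37925/578.
r = √(37925/578) ≈ 8.10.

8.10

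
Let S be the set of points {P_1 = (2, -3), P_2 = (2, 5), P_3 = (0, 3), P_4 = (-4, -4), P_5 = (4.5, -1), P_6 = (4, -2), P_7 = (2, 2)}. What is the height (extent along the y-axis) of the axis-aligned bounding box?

max y = 5, min y = -4, so height = 9.

9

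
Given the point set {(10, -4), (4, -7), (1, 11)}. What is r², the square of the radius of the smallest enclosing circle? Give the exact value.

28305/338

Call the three points A, B, C in the order given.
Side lengths²: AB² = 45, AC² = 306, BC² = 333.
Since BC² = 333 < 306 + 45 = 351, the triangle is acute, so the smallest enclosing circle is the circumcircle.
Circumcentre = (83/26, 55/26), r² = 28305/338.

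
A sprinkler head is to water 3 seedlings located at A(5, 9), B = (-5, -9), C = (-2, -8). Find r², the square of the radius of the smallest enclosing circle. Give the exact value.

Side lengths²: AB² = 424, AC² = 338, BC² = 10.
Since AB² = 424 ≥ 338 + 10 = 348, the angle opposite AB is not acute, so the smallest enclosing circle has AB as diameter.
Centre = midpoint of AB = (0, 0), r² = 424/4 = 106.

106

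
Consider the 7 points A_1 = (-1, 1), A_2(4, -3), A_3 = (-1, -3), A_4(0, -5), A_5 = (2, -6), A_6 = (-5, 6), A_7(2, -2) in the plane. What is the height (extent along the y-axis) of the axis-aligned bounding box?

12

max y = 6, min y = -6, so height = 12.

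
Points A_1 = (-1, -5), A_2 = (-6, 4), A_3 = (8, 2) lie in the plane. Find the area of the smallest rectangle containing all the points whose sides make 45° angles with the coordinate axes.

In coordinates u = x + y, v = x − y the rectangle is axis-aligned; the map (x,y)→(u,v) scales areas by 2.
u-values: -6, -2, 10; range = 10 − (-6) = 16.
v-values: 4, -10, 6; range = 6 − (-10) = 16.
Area = (16 × 16) / 2 = 128.

128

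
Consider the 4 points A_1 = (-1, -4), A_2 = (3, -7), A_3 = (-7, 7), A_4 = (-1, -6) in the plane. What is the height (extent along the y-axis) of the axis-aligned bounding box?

max y = 7, min y = -7, so height = 14.

14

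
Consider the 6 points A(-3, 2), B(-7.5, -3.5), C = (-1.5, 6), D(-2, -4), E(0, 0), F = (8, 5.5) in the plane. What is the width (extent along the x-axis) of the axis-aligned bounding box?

max x = 8, min x = -7.5, so width = 15.5.

15.5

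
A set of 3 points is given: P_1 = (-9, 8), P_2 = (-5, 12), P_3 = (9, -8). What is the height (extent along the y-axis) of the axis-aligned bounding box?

20

max y = 12, min y = -8, so height = 20.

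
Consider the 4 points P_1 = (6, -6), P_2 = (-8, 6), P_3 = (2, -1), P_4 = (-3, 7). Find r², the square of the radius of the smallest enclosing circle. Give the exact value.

85

A smallest enclosing disk is always determined by at most three of the input points on its boundary.
The farthest pair is P_1–P_2 with squared distance 340. The circle on this segment as diameter has centre (-1, 0) and r² = 340/4 = 85.
Check P_3: distance² to centre = 10 ≤ 85, so it lies inside.
All remaining points lie in this disk, and no smaller disk contains both endpoints, so this is the minimum enclosing circle.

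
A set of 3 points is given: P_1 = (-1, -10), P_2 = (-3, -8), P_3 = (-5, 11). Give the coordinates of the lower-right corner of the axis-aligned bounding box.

x-range [-5, -1], y-range [-10, 11].
The lower-right corner is (-1, -10).

(-1, -10)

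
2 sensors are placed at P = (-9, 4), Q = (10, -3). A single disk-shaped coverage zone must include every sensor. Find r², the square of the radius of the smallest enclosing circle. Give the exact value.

The smallest circle enclosing two points has them as diameter endpoints.
Centre = midpoint = (0.5, 0.5); r² = |PQ|²/4 = 410/4 = 102.5.

102.5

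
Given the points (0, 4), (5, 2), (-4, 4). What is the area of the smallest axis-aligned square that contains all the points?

81

The bounding box has width 9 and height 2.
An axis-aligned square enclosing the set must have side ≥ max(width, height).
So the minimum side is max(9, 2) = 9.
Area = 9² = 81.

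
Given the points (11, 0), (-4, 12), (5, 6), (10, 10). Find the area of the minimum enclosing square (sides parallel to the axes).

225

The bounding box has width 15 and height 12.
An axis-aligned square enclosing the set must have side ≥ max(width, height).
So the minimum side is max(15, 12) = 15.
Area = 15² = 225.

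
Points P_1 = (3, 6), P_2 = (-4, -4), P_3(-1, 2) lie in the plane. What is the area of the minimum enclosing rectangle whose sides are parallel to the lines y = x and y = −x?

In coordinates u = x + y, v = x − y the rectangle is axis-aligned; the map (x,y)→(u,v) scales areas by 2.
u-values: 9, -8, 1; range = 9 − (-8) = 17.
v-values: -3, 0, -3; range = 0 − (-3) = 3.
Area = (17 × 3) / 2 = 25.5.

25.5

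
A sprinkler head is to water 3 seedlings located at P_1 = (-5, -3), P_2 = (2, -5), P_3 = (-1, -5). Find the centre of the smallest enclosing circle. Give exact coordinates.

Side lengths²: P_1P_2² = 53, P_1P_3² = 20, P_2P_3² = 9.
Since P_1P_2² = 53 ≥ 20 + 9 = 29, the angle opposite P_1P_2 is not acute, so the smallest enclosing circle has P_1P_2 as diameter.
Centre = midpoint of P_1P_2 = (-1.5, -4), r² = 53/4 = 13.25.
Centre = (-1.5, -4).

(-1.5, -4)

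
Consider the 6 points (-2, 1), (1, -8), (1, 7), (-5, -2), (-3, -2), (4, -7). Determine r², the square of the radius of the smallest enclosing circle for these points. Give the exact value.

By Welzl's lemma the MEC is supported by two points (diametrically opposite) or three points (on a circumcircle).
The farthest pair is (1, -8)–(1, 7) with squared distance 225. The circle on this segment as diameter has centre (1, -0.5) and r² = 225/4 = 56.25.
Check (-2, 1): distance² to centre = 11.25 ≤ 56.25, so it lies inside.
All remaining points lie in this disk, and no smaller disk contains both endpoints, so this is the minimum enclosing circle.

56.25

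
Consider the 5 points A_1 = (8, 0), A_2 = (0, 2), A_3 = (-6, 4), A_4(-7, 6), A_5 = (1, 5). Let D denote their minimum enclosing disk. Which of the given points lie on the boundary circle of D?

By Welzl's lemma the MEC is supported by two points (diametrically opposite) or three points (on a circumcircle).
The farthest pair is A_1–A_4 with squared distance 261. The circle on this segment as diameter has centre (0.5, 3) and r² = 261/4 = 65.25.
Check A_2: distance² to centre = 1.25 ≤ 65.25, so it lies inside.
All remaining points lie in this disk, and no smaller disk contains both endpoints, so this is the minimum enclosing circle.
The points at distance exactly r from the centre are A_1, A_4 — 2 points.

A_1, A_4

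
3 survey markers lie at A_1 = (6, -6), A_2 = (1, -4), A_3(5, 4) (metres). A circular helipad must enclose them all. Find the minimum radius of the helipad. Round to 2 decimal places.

Side lengths²: A_1A_2² = 29, A_1A_3² = 101, A_2A_3² = 80.
Since A_1A_3² = 101 < 80 + 29 = 109, the triangle is acute, so the smallest enclosing circle is the circumcircle.
Circumcentre = (61/12, -25/24), r² = 14645/576.
r = √(14645/576) ≈ 5.04.

5.04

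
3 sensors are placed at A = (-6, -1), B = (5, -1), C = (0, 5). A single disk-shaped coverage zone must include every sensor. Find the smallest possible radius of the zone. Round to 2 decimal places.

5.52

Side lengths²: AB² = 121, AC² = 72, BC² = 61.
Since AB² = 121 < 72 + 61 = 133, the triangle is acute, so the smallest enclosing circle is the circumcircle.
Circumcentre = (-0.5, -0.5), r² = 30.5.
r = √(30.5) ≈ 5.52.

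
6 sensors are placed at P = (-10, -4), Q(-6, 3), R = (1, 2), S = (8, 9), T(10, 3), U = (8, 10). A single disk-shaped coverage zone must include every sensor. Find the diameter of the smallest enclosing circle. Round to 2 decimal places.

22.80

A smallest enclosing disk is always determined by at most three of the input points on its boundary.
The farthest pair is P–U with squared distance 520. The circle on this segment as diameter has centre (-1, 3) and r² = 520/4 = 130.
Check Q: distance² to centre = 25 ≤ 130, so it lies inside.
All remaining points lie in this disk, and no smaller disk contains both endpoints, so this is the minimum enclosing circle.
Diameter = 2r = 2√130 ≈ 22.80.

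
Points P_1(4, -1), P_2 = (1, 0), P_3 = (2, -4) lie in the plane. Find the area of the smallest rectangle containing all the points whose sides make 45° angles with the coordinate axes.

12.5

In coordinates u = x + y, v = x − y the rectangle is axis-aligned; the map (x,y)→(u,v) scales areas by 2.
u-values: 3, 1, -2; range = 3 − (-2) = 5.
v-values: 5, 1, 6; range = 6 − 1 = 5.
Area = (5 × 5) / 2 = 12.5.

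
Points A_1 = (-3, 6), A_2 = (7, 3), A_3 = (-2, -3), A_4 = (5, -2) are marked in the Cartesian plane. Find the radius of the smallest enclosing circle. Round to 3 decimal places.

A smallest enclosing disk is always determined by at most three of the input points on its boundary.
The minimum enclosing circle is determined by three boundary points: A_1, A_2, A_3.
Their circumcentre is (71/58, 111/58) with r² = 58097/1682.
The farthest remaining point A_4 is at distance² 49745/1682 ≤ 58097/1682.
r = √(58097/1682) ≈ 5.877.

5.877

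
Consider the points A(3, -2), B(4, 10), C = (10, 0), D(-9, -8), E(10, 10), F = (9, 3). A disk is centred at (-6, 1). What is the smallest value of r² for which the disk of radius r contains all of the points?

337

The required radius is the distance from (-6, 1) to the farthest point.
Squared distances: 90, 181, 257, 90, 337, 229.
Maximum is 337, attained at E.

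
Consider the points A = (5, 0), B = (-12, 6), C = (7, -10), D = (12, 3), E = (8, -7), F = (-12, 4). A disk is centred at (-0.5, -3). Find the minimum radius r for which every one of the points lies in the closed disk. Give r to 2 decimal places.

The required radius is the distance from (-0.5, -3) to the farthest point.
Squared distances: 39.25, 213.25, 105.25, 192.25, 88.25, 181.25.
Maximum is 213.25, attained at B.
r = √(213.25) ≈ 14.60.

14.60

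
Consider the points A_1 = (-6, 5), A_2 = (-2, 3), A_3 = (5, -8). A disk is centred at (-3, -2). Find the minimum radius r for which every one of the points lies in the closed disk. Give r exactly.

The required radius is the distance from (-3, -2) to the farthest point.
Squared distances: 58, 26, 100.
Maximum is 100, attained at A_3.
r = √100 = 10.

10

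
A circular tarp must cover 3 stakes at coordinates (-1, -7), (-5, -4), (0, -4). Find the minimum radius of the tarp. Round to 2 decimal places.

Call the three points A, B, C in the order given.
Side lengths²: AB² = 25, AC² = 10, BC² = 25.
Since BC² = 25 < 25 + 10 = 35, the triangle is acute, so the smallest enclosing circle is the circumcircle.
Circumcentre = (-2.5, -29/6), r² = 125/18.
r = √(125/18) ≈ 2.64.

2.64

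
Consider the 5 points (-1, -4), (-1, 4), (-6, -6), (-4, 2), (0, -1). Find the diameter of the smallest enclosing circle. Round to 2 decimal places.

11.18

The farthest pair is (-1, 4)–(-6, -6) with squared distance 125. The circle on this segment as diameter has centre (-3.5, -1) and r² = 125/4 = 31.25.
Check (-1, -4): distance² to centre = 15.25 ≤ 31.25, so it lies inside.
All remaining points lie in this disk, and no smaller disk contains both endpoints, so this is the minimum enclosing circle.
Diameter = 2r = 2√(31.25) ≈ 11.18.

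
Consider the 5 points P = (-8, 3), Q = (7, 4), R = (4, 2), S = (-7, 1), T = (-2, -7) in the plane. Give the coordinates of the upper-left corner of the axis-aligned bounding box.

(-8, 4)

x-range [-8, 7], y-range [-7, 4].
The upper-left corner is (-8, 4).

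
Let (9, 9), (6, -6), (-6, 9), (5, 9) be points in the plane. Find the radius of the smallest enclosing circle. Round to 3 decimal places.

9.795

A smallest enclosing disk is always determined by at most three of the input points on its boundary.
The minimum enclosing circle is determined by three boundary points: (9, 9), (6, -6), (-6, 9).
Their circumcentre is (1.5, 2.7) with r² = 95.94.
The farthest remaining point (5, 9) is at distance² 51.94 ≤ 95.94.
r = √(95.94) ≈ 9.795.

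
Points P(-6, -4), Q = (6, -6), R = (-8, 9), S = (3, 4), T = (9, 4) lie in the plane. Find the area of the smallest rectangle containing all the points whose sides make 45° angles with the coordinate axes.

In coordinates u = x + y, v = x − y the rectangle is axis-aligned; the map (x,y)→(u,v) scales areas by 2.
u-values: -10, 0, 1, 7, 13; range = 13 − (-10) = 23.
v-values: -2, 12, -17, -1, 5; range = 12 − (-17) = 29.
Area = (23 × 29) / 2 = 333.5.

333.5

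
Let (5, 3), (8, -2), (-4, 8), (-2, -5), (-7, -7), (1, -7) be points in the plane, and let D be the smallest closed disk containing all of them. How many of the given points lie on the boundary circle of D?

3

A smallest enclosing disk is always determined by at most three of the input points on its boundary.
The minimum enclosing circle is determined by three boundary points: (8, -2), (-4, 8), (-7, -7).
Their circumcentre is (-6/7, -3/7) with r² = 3965/49.
The farthest remaining point (1, -7) is at distance² 2285/49 ≤ 3965/49.
The points at distance exactly r from the centre are (8, -2), (-4, 8), (-7, -7) — 3 points.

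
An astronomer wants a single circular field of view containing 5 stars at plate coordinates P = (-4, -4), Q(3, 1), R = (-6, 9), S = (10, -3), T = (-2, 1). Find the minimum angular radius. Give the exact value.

10

The minimum enclosing circle of a finite set is fixed by two of the points (as a diameter) or three (as a circumcircle).
The farthest pair is R–S with squared distance 400. The circle on this segment as diameter has centre (2, 3) and r² = 400/4 = 100.
Check P: distance² to centre = 85 ≤ 100, so it lies inside.
All remaining points lie in this disk, and no smaller disk contains both endpoints, so this is the minimum enclosing circle.
r = √100 = 10.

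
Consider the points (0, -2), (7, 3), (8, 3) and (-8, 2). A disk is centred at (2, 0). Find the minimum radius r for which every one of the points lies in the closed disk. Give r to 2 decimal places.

10.20

The required radius is the distance from (2, 0) to the farthest point.
Squared distances: 8, 34, 45, 104.
Maximum is 104, attained at (-8, 2).
r = √104 ≈ 10.20.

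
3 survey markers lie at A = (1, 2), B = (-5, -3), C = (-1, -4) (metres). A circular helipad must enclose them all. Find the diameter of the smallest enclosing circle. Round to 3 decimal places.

7.810

Side lengths²: AB² = 61, AC² = 40, BC² = 17.
Since AB² = 61 ≥ 40 + 17 = 57, the angle opposite AB is not acute, so the smallest enclosing circle has AB as diameter.
Centre = midpoint of AB = (-2, -0.5), r² = 61/4 = 15.25.
Diameter = 2r = 2√(15.25) ≈ 7.810.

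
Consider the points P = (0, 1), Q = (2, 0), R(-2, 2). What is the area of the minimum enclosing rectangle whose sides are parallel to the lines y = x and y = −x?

6

In coordinates u = x + y, v = x − y the rectangle is axis-aligned; the map (x,y)→(u,v) scales areas by 2.
u-values: 1, 2, 0; range = 2 − 0 = 2.
v-values: -1, 2, -4; range = 2 − (-4) = 6.
Area = (2 × 6) / 2 = 6.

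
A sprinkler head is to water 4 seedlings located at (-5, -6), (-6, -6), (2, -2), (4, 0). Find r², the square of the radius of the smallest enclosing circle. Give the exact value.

34

A smallest enclosing disk is always determined by at most three of the input points on its boundary.
The farthest pair is (-6, -6)–(4, 0) with squared distance 136. The circle on this segment as diameter has centre (-1, -3) and r² = 136/4 = 34.
Check (-5, -6): distance² to centre = 25 ≤ 34, so it lies inside.
All remaining points lie in this disk, and no smaller disk contains both endpoints, so this is the minimum enclosing circle.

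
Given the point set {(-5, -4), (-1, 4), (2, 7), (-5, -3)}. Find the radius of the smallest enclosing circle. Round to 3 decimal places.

By Welzl's lemma the MEC is supported by two points (diametrically opposite) or three points (on a circumcircle).
The farthest pair is (-5, -4)–(2, 7) with squared distance 170. The circle on this segment as diameter has centre (-1.5, 1.5) and r² = 170/4 = 42.5.
Check (-1, 4): distance² to centre = 6.5 ≤ 42.5, so it lies inside.
All remaining points lie in this disk, and no smaller disk contains both endpoints, so this is the minimum enclosing circle.
r = √(42.5) ≈ 6.519.

6.519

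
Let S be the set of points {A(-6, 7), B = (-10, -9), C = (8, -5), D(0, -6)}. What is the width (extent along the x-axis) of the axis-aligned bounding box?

18

max x = 8, min x = -10, so width = 18.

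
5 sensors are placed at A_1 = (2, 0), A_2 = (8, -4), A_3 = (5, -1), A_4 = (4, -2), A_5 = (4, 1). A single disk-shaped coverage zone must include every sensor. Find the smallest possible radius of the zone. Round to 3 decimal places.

3.606

By Welzl's lemma the MEC is supported by two points (diametrically opposite) or three points (on a circumcircle).
The farthest pair is A_1–A_2 with squared distance 52. The circle on this segment as diameter has centre (5, -2) and r² = 52/4 = 13.
Check A_3: distance² to centre = 1 ≤ 13, so it lies inside.
All remaining points lie in this disk, and no smaller disk contains both endpoints, so this is the minimum enclosing circle.
r = √13 ≈ 3.606.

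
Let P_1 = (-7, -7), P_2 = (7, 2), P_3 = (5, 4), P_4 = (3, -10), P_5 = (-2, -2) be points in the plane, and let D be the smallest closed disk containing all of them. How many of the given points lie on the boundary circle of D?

The farthest pair is P_1–P_2 with squared distance 277. The circle on this segment as diameter has centre (0, -2.5) and r² = 277/4 = 69.25.
Check P_3: distance² to centre = 67.25 ≤ 69.25, so it lies inside.
All remaining points lie in this disk, and no smaller disk contains both endpoints, so this is the minimum enclosing circle.
The points at distance exactly r from the centre are P_1, P_2 — 2 points.

2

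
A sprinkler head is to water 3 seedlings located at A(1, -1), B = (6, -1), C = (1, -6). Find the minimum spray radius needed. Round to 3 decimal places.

Side lengths²: AB² = 25, AC² = 25, BC² = 50.
Since BC² = 50 ≥ 25 + 25 = 50, the angle opposite BC is not acute, so the smallest enclosing circle has BC as diameter.
Centre = midpoint of BC = (3.5, -3.5), r² = 50/4 = 12.5.
r = √(12.5) ≈ 3.536.

3.536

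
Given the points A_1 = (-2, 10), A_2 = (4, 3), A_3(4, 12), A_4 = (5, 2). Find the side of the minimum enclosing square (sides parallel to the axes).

10

The bounding box has width 7 and height 10.
An axis-aligned square enclosing the set must have side ≥ max(width, height).
So the minimum side is max(7, 10) = 10.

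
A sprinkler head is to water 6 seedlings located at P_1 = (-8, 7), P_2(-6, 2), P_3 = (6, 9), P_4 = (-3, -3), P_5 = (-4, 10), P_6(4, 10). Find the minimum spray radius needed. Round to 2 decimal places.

7.91

The minimum enclosing circle of a finite set is fixed by two of the points (as a diameter) or three (as a circumcircle).
The minimum enclosing circle is determined by three boundary points: P_1, P_3, P_4.
Their circumcentre is (-0.5, 4.5) with r² = 62.5.
The farthest remaining point P_6 is at distance² 50.5 ≤ 62.5.
r = √(62.5) ≈ 7.91.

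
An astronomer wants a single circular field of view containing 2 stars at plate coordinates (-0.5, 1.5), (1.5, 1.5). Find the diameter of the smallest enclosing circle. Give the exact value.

2

The smallest circle enclosing two points has them as diameter endpoints.
Centre = midpoint = (0.5, 1.5); r² = |(-0.5, 1.5)−(1.5, 1.5)|²/4 = 4/4 = 1.
Diameter = 2r = 2√1 = 2.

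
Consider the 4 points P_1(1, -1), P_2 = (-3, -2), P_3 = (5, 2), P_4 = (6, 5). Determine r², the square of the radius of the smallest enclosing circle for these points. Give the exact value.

32.5

The farthest pair is P_2–P_4 with squared distance 130. The circle on this segment as diameter has centre (1.5, 1.5) and r² = 130/4 = 32.5.
Check P_1: distance² to centre = 6.5 ≤ 32.5, so it lies inside.
All remaining points lie in this disk, and no smaller disk contains both endpoints, so this is the minimum enclosing circle.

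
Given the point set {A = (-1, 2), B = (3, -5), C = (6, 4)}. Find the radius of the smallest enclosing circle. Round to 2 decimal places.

4.88

Side lengths²: AB² = 65, AC² = 53, BC² = 90.
Since BC² = 90 < 65 + 53 = 118, the triangle is acute, so the smallest enclosing circle is the circumcircle.
Circumcentre = (129/38, -5/38), r² = 17225/722.
r = √(17225/722) ≈ 4.88.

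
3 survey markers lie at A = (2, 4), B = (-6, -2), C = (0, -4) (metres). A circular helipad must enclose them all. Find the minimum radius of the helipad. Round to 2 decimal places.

Side lengths²: AB² = 100, AC² = 68, BC² = 40.
Since AB² = 100 < 68 + 40 = 108, the triangle is acute, so the smallest enclosing circle is the circumcircle.
Circumcentre = (-23/13, 9/13), r² = 4250/169.
r = √(4250/169) ≈ 5.01.

5.01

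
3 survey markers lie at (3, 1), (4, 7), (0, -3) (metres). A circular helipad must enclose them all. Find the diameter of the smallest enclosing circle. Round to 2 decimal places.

10.77

Call the three points A, B, C in the order given.
Side lengths²: AB² = 37, AC² = 25, BC² = 116.
Since BC² = 116 ≥ 37 + 25 = 62, the angle opposite BC is not acute, so the smallest enclosing circle has BC as diameter.
Centre = midpoint of BC = (2, 2), r² = 116/4 = 29.
Diameter = 2r = 2√29 ≈ 10.77.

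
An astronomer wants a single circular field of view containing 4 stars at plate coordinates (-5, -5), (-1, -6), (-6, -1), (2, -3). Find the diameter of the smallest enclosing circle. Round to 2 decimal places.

8.25

A smallest enclosing disk is always determined by at most three of the input points on its boundary.
The minimum enclosing circle is determined by three boundary points: (-5, -5), (-6, -1), (2, -3).
Their circumcentre is (-61/30, -32/15) with r² = 15317/900.
The farthest remaining point (-1, -6) is at distance² 14417/900 ≤ 15317/900.
Diameter = 2r = 2√(15317/900) ≈ 8.25.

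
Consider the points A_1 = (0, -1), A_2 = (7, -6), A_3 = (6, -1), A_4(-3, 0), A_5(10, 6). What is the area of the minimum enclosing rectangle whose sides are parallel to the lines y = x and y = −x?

In coordinates u = x + y, v = x − y the rectangle is axis-aligned; the map (x,y)→(u,v) scales areas by 2.
u-values: -1, 1, 5, -3, 16; range = 16 − (-3) = 19.
v-values: 1, 13, 7, -3, 4; range = 13 − (-3) = 16.
Area = (19 × 16) / 2 = 152.

152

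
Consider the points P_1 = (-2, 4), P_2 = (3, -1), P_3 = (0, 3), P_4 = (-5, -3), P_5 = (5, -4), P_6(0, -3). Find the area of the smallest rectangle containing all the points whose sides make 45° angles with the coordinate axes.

82.5

In coordinates u = x + y, v = x − y the rectangle is axis-aligned; the map (x,y)→(u,v) scales areas by 2.
u-values: 2, 2, 3, -8, 1, -3; range = 3 − (-8) = 11.
v-values: -6, 4, -3, -2, 9, 3; range = 9 − (-6) = 15.
Area = (11 × 15) / 2 = 82.5.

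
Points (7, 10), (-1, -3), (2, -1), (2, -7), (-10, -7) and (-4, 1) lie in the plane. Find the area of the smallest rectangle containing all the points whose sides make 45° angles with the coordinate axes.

238

In coordinates u = x + y, v = x − y the rectangle is axis-aligned; the map (x,y)→(u,v) scales areas by 2.
u-values: 17, -4, 1, -5, -17, -3; range = 17 − (-17) = 34.
v-values: -3, 2, 3, 9, -3, -5; range = 9 − (-5) = 14.
Area = (34 × 14) / 2 = 238.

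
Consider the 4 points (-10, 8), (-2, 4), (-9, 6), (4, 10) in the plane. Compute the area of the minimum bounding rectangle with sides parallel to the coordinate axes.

84

x ranges over [-10, 4], width 14.
y ranges over [4, 10], height 6.
Area = 14 × 6 = 84.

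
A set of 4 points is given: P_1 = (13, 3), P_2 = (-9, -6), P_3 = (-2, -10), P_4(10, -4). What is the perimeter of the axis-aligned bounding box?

Width = max x − min x = 13 − (-9) = 22.
Height = max y − min y = 3 − (-10) = 13.
Perimeter = 2(22 + 13) = 70.

70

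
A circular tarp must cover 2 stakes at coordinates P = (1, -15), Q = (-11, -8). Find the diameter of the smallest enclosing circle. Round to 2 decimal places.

13.89

The smallest circle enclosing two points has them as diameter endpoints.
Centre = midpoint = (-5, -11.5); r² = |PQ|²/4 = 193/4 = 48.25.
Diameter = 2r = 2√(48.25) ≈ 13.89.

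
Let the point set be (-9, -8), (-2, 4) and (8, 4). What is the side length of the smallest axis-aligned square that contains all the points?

17

The bounding box has width 17 and height 12.
An axis-aligned square enclosing the set must have side ≥ max(width, height).
So the minimum side is max(17, 12) = 17.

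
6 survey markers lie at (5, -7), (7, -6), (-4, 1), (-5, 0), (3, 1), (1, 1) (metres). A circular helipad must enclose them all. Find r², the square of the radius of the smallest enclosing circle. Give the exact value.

45

A smallest enclosing disk is always determined by at most three of the input points on its boundary.
The farthest pair is (7, -6)–(-5, 0) with squared distance 180. The circle on this segment as diameter has centre (1, -3) and r² = 180/4 = 45.
Check (5, -7): distance² to centre = 32 ≤ 45, so it lies inside.
All remaining points lie in this disk, and no smaller disk contains both endpoints, so this is the minimum enclosing circle.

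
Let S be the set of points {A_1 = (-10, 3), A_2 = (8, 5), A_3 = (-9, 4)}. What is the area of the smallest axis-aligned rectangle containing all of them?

x ranges over [-10, 8], width 18.
y ranges over [3, 5], height 2.
Area = 18 × 2 = 36.

36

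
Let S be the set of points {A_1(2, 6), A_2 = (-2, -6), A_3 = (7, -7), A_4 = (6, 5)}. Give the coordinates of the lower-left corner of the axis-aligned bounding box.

(-2, -7)

x-range [-2, 7], y-range [-7, 6].
The lower-left corner is (-2, -7).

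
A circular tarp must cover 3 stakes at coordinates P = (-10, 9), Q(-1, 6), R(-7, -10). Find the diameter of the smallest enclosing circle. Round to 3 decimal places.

19.249

Side lengths²: PQ² = 90, PR² = 370, QR² = 292.
Since PR² = 370 < 292 + 90 = 382, the triangle is acute, so the smallest enclosing circle is the circumcircle.
Circumcentre = (-220/27, -4/9), r² = 67525/729.
Diameter = 2r = 2√(67525/729) ≈ 19.249.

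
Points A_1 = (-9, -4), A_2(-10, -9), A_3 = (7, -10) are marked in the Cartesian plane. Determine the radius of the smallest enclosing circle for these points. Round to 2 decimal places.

8.63

Side lengths²: A_1A_2² = 26, A_1A_3² = 292, A_2A_3² = 290.
Since A_1A_3² = 292 < 290 + 26 = 316, the triangle is acute, so the smallest enclosing circle is the circumcircle.
Circumcentre = (-61/43, -349/43), r² = 137605/1849.
r = √(137605/1849) ≈ 8.63.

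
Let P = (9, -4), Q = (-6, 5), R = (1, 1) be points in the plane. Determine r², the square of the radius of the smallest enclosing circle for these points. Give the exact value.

Side lengths²: PQ² = 306, PR² = 89, QR² = 65.
Since PQ² = 306 ≥ 89 + 65 = 154, the angle opposite PQ is not acute, so the smallest enclosing circle has PQ as diameter.
Centre = midpoint of PQ = (1.5, 0.5), r² = 306/4 = 76.5.

76.5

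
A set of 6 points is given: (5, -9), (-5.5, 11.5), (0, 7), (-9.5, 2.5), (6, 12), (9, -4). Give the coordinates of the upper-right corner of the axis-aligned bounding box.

x-range [-9.5, 9], y-range [-9, 12].
The upper-right corner is (9, 12).

(9, 12)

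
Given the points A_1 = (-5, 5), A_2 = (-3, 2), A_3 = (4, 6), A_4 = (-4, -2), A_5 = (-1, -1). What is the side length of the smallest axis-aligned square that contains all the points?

9

The bounding box has width 9 and height 8.
An axis-aligned square enclosing the set must have side ≥ max(width, height).
So the minimum side is max(9, 8) = 9.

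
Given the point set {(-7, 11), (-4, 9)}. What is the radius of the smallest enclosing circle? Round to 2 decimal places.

The smallest circle enclosing two points has them as diameter endpoints.
Centre = midpoint = (-5.5, 10); r² = |(-7, 11)−(-4, 9)|²/4 = 13/4 = 3.25.
r = √(3.25) ≈ 1.80.

1.80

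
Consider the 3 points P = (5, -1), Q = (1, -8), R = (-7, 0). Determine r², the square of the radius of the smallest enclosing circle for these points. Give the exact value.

9425/242

Side lengths²: PQ² = 65, PR² = 145, QR² = 128.
Since PR² = 145 < 128 + 65 = 193, the triangle is acute, so the smallest enclosing circle is the circumcircle.
Circumcentre = (-25/22, -47/22), r² = 9425/242.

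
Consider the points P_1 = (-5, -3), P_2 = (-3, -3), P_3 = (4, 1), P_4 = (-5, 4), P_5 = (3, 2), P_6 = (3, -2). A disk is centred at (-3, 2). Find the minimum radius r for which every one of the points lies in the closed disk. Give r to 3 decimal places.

The required radius is the distance from (-3, 2) to the farthest point.
Squared distances: 29, 25, 50, 8, 36, 52.
Maximum is 52, attained at P_6.
r = √52 ≈ 7.211.

7.211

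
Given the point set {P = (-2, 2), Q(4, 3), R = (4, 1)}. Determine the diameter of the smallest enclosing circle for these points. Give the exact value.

37/6

Side lengths²: PQ² = 37, PR² = 37, QR² = 4.
Since PR² = 37 < 37 + 4 = 41, the triangle is acute, so the smallest enclosing circle is the circumcircle.
Circumcentre = (13/12, 2), r² = 1369/144.
Diameter = 2r = 2√(1369/144) = 37/6.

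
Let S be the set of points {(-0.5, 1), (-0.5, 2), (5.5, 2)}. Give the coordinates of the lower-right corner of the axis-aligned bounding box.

(5.5, 1)

x-range [-0.5, 5.5], y-range [1, 2].
The lower-right corner is (5.5, 1).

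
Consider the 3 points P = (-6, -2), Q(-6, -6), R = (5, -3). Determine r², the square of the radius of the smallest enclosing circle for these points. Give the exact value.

Side lengths²: PQ² = 16, PR² = 122, QR² = 130.
Since QR² = 130 < 122 + 16 = 138, the triangle is acute, so the smallest enclosing circle is the circumcircle.
Circumcentre = (-7/11, -4), r² = 3965/121.

3965/121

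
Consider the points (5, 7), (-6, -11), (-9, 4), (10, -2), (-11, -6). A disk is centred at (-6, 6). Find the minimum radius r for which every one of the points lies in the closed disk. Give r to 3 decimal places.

The required radius is the distance from (-6, 6) to the farthest point.
Squared distances: 122, 289, 13, 320, 169.
Maximum is 320, attained at (10, -2).
r = √320 ≈ 17.889.

17.889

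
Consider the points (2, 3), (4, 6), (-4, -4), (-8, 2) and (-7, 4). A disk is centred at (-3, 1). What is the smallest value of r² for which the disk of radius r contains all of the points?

The required radius is the distance from (-3, 1) to the farthest point.
Squared distances: 29, 74, 26, 26, 25.
Maximum is 74, attained at (4, 6).

74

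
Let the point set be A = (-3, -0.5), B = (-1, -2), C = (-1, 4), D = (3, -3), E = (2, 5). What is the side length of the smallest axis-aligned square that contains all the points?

8

The bounding box has width 6 and height 8.
An axis-aligned square enclosing the set must have side ≥ max(width, height).
So the minimum side is max(6, 8) = 8.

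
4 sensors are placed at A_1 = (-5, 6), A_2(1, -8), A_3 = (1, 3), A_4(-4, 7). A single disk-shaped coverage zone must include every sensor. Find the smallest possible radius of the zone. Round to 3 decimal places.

By Welzl's lemma the MEC is supported by two points (diametrically opposite) or three points (on a circumcircle).
The farthest pair is A_2–A_4 with squared distance 250. The circle on this segment as diameter has centre (-1.5, -0.5) and r² = 250/4 = 62.5.
Check A_1: distance² to centre = 54.5 ≤ 62.5, so it lies inside.
All remaining points lie in this disk, and no smaller disk contains both endpoints, so this is the minimum enclosing circle.
r = √(62.5) ≈ 7.906.

7.906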